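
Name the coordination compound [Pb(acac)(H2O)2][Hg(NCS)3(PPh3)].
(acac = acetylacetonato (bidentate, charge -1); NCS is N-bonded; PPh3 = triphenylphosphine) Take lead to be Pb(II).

Both ions are complex: the cation is named first with the plain metal name, the anion second with the -ate form; each ion's ligands are alphabetised independently.
Pb is given as +2; the cation's ligand charges sum to -1, so the complex cation is 1+.
A 1:1 salt means the anion carries the equal and opposite charge, 1−.
Anion: ligand charges sum to -3; for the ion to be 1−, Hg = +2.

(acetylacetonato)diaqualead(II) triisothiocyanato(triphenylphosphine)mercurate(II)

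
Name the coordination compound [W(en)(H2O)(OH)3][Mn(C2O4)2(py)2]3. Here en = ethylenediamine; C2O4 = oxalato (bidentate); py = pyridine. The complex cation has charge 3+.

The complex cation is given as 3+; its ligand charges sum to -3, so W = +6.
With 3 anions per cation, each anion must be 3/3 = 1−.
Anion: ligand charges sum to -4; for the ion to be 1−, Mn = +3.

aqua(ethylenediamine)trihydroxotungsten(VI) dioxalatobis(pyridine)manganate(III)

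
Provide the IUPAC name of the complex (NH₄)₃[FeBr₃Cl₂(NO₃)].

The 3 ammonium counter-ions carry a total charge of +3, so each complex ion is 3−.
Ligand charges: 2×chloro (-1 each), 3×bromo (-1 each), 1×nitrato (-1 each); total -6. So Fe + (-6) = 3−, giving Fe = +3.
Ligands are named alphabetically: bromo before chloro before nitrato.
The complex ion is anionic, so iron takes the -ate form ferrate(III).

ammonium tribromodichloronitratoferrate(III)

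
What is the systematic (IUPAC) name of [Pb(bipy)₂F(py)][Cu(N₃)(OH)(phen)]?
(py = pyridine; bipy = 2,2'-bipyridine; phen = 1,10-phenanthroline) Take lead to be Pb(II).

Both ions are complex: the cation is named first with the plain metal name, the anion second with the -ate form; each ion's ligands are alphabetised independently.
Pb is given as +2; the cation's ligand charges sum to -1, so the complex cation is 1+.
A 1:1 salt means the anion carries the equal and opposite charge, 1−.
Anion: ligand charges sum to -2; for the ion to be 1−, Cu = +1.

bis(2,2'-bipyridine)fluoro(pyridine)lead(II) azidohydroxo(1,10-phenanthroline)cuprate(I)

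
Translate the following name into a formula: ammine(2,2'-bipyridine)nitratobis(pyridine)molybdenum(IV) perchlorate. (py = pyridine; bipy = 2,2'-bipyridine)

Ligands: 2 pyridine (py, neutral), 1 2,2'-bipyridine (bipy, neutral), 1 ammine (NH3, neutral), 1 nitrato (NO3, -1). Ligand charge sum = -1.
With Mo in oxidation state +4, the complex ion is [Mo...]^3+.
Charge balance with perchlorate (-1) requires 1 complex ion per 3 perchlorate.

[Mo(bipy)(NH3)(NO3)(py)2](ClO4)3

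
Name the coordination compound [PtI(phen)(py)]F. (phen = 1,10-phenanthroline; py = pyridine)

iodo(1,10-phenanthroline)(pyridine)platinum(II) fluoride

The 1 fluoride counter-ion carries a total charge of -1, so each complex ion is 1+.
Ligand charges: 1×1,10-phenanthroline (neutral), 1×iodo (-1 each), 1×pyridine (neutral); total -1. So Pt + (-1) = 1+, giving Pt = +2.
Ligands are named alphabetically: iodo before phenanthroline before pyridine.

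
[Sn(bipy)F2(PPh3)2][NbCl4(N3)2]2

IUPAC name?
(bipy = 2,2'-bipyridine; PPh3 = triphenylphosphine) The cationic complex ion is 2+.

The complex cation is given as 2+; its ligand charges sum to -2, so Sn = +4.
With 2 anions per cation, each anion must be 2/2 = 1−.
Anion: ligand charges sum to -6; for the ion to be 1−, Nb = +5.

(2,2'-bipyridine)difluorobis(triphenylphosphine)tin(IV) diazidotetrachloroniobate(V)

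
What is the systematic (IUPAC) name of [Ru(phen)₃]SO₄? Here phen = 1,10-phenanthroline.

tris(1,10-phenanthroline)ruthenium(II) sulfate

The 1 sulfate counter-ion carries a total charge of -2, so each complex ion is 2+.
Ligand charges: 3×1,10-phenanthroline (neutral); total 0. So Ru + (0) = 2+, giving Ru = +2.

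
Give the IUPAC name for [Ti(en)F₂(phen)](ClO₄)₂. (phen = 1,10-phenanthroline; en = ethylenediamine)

(ethylenediamine)difluoro(1,10-phenanthroline)titanium(IV) perchlorate

The 2 perchlorate counter-ions carry a total charge of -2, so each complex ion is 2+.
Ligand charges: 1×1,10-phenanthroline (neutral), 1×ethylenediamine (neutral), 2×fluoro (-1 each); total -2. So Ti + (-2) = 2+, giving Ti = +4.
Ligands are named alphabetically: ethylenediamine before fluoro before phenanthroline.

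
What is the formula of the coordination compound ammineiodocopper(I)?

Ligands: 1 ammine (NH3, neutral), 1 iodo (I, -1). Ligand charge sum = -1.
With Cu in oxidation state +1, the complex ion is [Cu...].

[CuI(NH3)]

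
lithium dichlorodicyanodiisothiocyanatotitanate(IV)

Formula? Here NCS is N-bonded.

Ligands: 2 chloro (Cl, -1), 2 isothiocyanato (NCS, -1), 2 cyano (CN, -1). Ligand charge sum = -6.
With Ti in oxidation state +4, the complex ion is [Ti...]^2−.
Charge balance with lithium (+1) requires 1 complex ion per 2 lithium.

Li2[TiCl2(CN)2(NCS)2]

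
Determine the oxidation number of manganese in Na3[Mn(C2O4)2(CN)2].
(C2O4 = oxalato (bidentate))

+3

3 sodium outside the brackets (+1 each) → the complex ion is 3−.
Ligand charges: 2×C2O4 = -4; 2×CN = -2; sum -6.
Mn + (-6) = 3− ⇒ Mn is +3.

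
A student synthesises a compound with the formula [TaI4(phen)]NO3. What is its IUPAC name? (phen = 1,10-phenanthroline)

The 1 nitrate counter-ion carries a total charge of -1, so each complex ion is 1+.
Ligand charges: 4×iodo (-1 each), 1×1,10-phenanthroline (neutral); total -4. So Ta + (-4) = 1+, giving Ta = +5.
Ligands are named alphabetically: iodo before phenanthroline.

tetraiodo(1,10-phenanthroline)tantalum(V) nitrate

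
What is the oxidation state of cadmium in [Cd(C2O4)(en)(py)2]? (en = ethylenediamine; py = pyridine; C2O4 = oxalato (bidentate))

+2

No counter-ion: the bracketed complex is neutral.
Ligand charges: 1×en neutral; 2×py neutral; 1×C2O4 = -2; sum -2.
Cd + (-2) = 0 ⇒ Cd is +2.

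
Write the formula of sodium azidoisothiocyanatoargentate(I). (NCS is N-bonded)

Na[Ag(N3)(NCS)]

Ligands: 1 isothiocyanato (NCS, -1), 1 azido (N3, -1). Ligand charge sum = -2.
With Ag in oxidation state +1, the complex ion is [Ag...]^1−.
Charge balance with sodium (+1) requires 1 complex ion per 1 sodium.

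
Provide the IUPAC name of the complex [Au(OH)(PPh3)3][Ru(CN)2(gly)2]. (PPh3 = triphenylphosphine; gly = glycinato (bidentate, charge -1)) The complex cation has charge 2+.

Both ions are complex: the cation is named first with the plain metal name, the anion second with the -ate form; each ion's ligands are alphabetised independently.
The complex cation is given as 2+; its ligand charges sum to -1, so Au = +3.
A 1:1 salt means the anion carries the equal and opposite charge, 2−.
Anion: ligand charges sum to -4; for the ion to be 2−, Ru = +2.

hydroxotris(triphenylphosphine)gold(III) dicyanobis(glycinato)ruthenate(II)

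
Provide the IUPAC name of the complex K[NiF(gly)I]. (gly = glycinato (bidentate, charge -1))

potassium fluoro(glycinato)iodonickelate(II)

The 1 potassium counter-ion carries a total charge of +1, so each complex ion is 1−.
Ligand charges: 1×fluoro (-1 each), 1×iodo (-1 each), 1×glycinato (-1 each); total -3. So Ni + (-3) = 1−, giving Ni = +2.
Ligands are named alphabetically: fluoro before glycinato before iodo.
The complex ion is anionic, so nickel takes the -ate form nickelate(II).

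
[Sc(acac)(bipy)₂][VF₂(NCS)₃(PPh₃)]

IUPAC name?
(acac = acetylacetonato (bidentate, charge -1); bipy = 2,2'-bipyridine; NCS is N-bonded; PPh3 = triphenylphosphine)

Scandium is always +3 in its complexes; the cation's ligand charges sum to -1, so the complex cation is 2+.
A 1:1 salt means the anion carries the equal and opposite charge, 2−.
Anion: ligand charges sum to -5; for the ion to be 2−, V = +3.

(acetylacetonato)bis(2,2'-bipyridine)scandium(III) difluorotriisothiocyanato(triphenylphosphine)vanadate(III)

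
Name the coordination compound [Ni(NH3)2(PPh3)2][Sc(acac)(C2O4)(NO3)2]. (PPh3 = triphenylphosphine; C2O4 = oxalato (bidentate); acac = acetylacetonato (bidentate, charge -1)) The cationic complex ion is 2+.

diamminebis(triphenylphosphine)nickel(II) (acetylacetonato)dinitratooxalatoscandate(III)

The complex cation is given as 2+; its ligand charges sum to 0, so Ni = +2.
A 1:1 salt means the anion carries the equal and opposite charge, 2−.
Anion: ligand charges sum to -5; for the ion to be 2−, Sc = +3.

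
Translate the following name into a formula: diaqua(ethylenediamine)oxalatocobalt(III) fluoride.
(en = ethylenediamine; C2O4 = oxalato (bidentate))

[Co(C2O4)(en)(H2O)2]F

Ligands: 2 aqua (H2O, neutral), 1 ethylenediamine (en, neutral), 1 oxalato (C2O4, -2). Ligand charge sum = -2.
With Co in oxidation state +3, the complex ion is [Co...]^1+.
Charge balance with fluoride (-1) requires 1 complex ion per 1 fluoride.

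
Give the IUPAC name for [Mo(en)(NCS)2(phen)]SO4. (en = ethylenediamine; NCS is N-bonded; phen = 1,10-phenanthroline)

The 1 sulfate counter-ion carries a total charge of -2, so each complex ion is 2+.
Ligand charges: 1×ethylenediamine (neutral), 2×isothiocyanato (-1 each), 1×1,10-phenanthroline (neutral); total -2. So Mo + (-2) = 2+, giving Mo = +4.
Ligands are named alphabetically: ethylenediamine before isothiocyanato before phenanthroline.

(ethylenediamine)diisothiocyanato(1,10-phenanthroline)molybdenum(IV) sulfate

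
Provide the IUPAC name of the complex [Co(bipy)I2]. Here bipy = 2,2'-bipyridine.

There is no counter-ion, so the complex is neutral overall.
Ligand charges: 2×iodo (-1 each), 1×2,2'-bipyridine (neutral); total -2. So Co + (-2) = 0, giving Co = +2.
Ligands are named alphabetically: bipyridine before iodo.

(2,2'-bipyridine)diiodocobalt(II)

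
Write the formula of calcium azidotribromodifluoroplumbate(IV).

Ca[PbBr3F2(N3)]

Ligands: 1 azido (N3, -1), 2 fluoro (F, -1), 3 bromo (Br, -1). Ligand charge sum = -6.
With Pb in oxidation state +4, the complex ion is [Pb...]^2−.
Charge balance with calcium (+2) requires 1 complex ion per 1 calcium.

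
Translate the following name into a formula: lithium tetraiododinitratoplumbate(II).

Li4[PbI4(NO3)2]

Ligands: 4 iodo (I, -1), 2 nitrato (NO3, -1). Ligand charge sum = -6.
With Pb in oxidation state +2, the complex ion is [Pb...]^4−.
Charge balance with lithium (+1) requires 1 complex ion per 4 lithium.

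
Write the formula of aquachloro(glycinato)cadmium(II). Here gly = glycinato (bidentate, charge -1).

Ligands: 1 glycinato (gly, -1), 1 chloro (Cl, -1), 1 aqua (H2O, neutral). Ligand charge sum = -2.
With Cd in oxidation state +2, the complex ion is [Cd...].

[CdCl(gly)(H2O)]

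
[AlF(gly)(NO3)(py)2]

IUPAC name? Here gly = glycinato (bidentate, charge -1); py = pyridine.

fluoro(glycinato)nitratobis(pyridine)aluminium(III)

There is no counter-ion, so the complex is neutral overall.
Ligand charges: 1×glycinato (-1 each), 1×fluoro (-1 each), 2×pyridine (neutral), 1×nitrato (-1 each); total -3. So Al + (-3) = 0, giving Al = +3.
Ligands are named alphabetically: fluoro before glycinato before nitrato before pyridine.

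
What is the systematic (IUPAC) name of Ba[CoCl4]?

The 1 barium counter-ion carries a total charge of +2, so each complex ion is 2−.
Ligand charges: 4×chloro (-1 each); total -4. So Co + (-4) = 2−, giving Co = +2.
The complex ion is anionic, so cobalt takes the -ate form cobaltate(II).

barium tetrachlorocobaltate(II)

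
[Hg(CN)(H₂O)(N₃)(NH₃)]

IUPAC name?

ammineaquaazidocyanomercury(II)

There is no counter-ion, so the complex is neutral overall.
Ligand charges: 1×cyano (-1 each), 1×azido (-1 each), 1×aqua (neutral), 1×ammine (neutral); total -2. So Hg + (-2) = 0, giving Hg = +2.
Ligands are named alphabetically: ammine before aqua before azido before cyano.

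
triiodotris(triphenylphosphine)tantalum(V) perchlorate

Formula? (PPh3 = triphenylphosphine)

[TaI3(PPh3)3](ClO4)2

Ligands: 3 iodo (I, -1), 3 triphenylphosphine (PPh3, neutral). Ligand charge sum = -3.
Charge balance with perchlorate (-1) requires 1 complex ion per 2 perchlorate.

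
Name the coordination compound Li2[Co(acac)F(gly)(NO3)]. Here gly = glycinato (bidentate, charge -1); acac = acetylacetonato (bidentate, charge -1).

lithium (acetylacetonato)fluoro(glycinato)nitratocobaltate(II)

The 2 lithium counter-ions carry a total charge of +2, so each complex ion is 2−.
Ligand charges: 1×nitrato (-1 each), 1×glycinato (-1 each), 1×acetylacetonato (-1 each), 1×fluoro (-1 each); total -4. So Co + (-4) = 2−, giving Co = +2.
The complex ion is anionic, so cobalt takes the -ate form cobaltate(II).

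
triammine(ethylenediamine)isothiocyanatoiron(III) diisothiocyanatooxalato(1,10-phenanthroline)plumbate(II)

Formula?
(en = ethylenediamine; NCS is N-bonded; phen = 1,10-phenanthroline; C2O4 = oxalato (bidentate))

[Fe(en)(NCS)(NH3)3][Pb(C2O4)(NCS)2(phen)]

Cation [Fe…]: ligand charges -1, Fe(III) ⇒ ion charge 2+.
Anion [Pb…]: ligand charges -4, Pb(II) ⇒ ion charge 2−.
One 2+ cation balances one 2− anion.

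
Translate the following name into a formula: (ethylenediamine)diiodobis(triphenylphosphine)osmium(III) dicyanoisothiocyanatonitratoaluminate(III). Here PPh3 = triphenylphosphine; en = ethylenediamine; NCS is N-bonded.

[Os(en)I2(PPh3)2][Al(CN)2(NCS)(NO3)]

Cation [Os…]: ligand charges -2, Os(III) ⇒ ion charge 1+.
Anion [Al…]: ligand charges -4, Al(III) ⇒ ion charge 1−.
One 1+ cation balances one 1− anion.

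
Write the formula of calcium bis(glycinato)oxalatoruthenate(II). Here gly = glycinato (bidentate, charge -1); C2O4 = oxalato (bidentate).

Ligands: 2 glycinato (gly, -1), 1 oxalato (C2O4, -2). Ligand charge sum = -4.
With Ru in oxidation state +2, the complex ion is [Ru...]^2−.
Charge balance with calcium (+2) requires 1 complex ion per 1 calcium.

Ca[Ru(C2O4)(gly)2]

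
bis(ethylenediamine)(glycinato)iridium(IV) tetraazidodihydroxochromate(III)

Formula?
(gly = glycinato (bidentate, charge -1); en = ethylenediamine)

[Ir(en)2(gly)][Cr(N3)4(OH)2]

Cation [Ir…]: ligand charges -1, Ir(IV) ⇒ ion charge 3+.
Anion [Cr…]: ligand charges -6, Cr(III) ⇒ ion charge 3−.
One 3+ cation balances one 3− anion.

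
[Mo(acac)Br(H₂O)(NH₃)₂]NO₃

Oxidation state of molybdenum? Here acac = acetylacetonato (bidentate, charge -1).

1 nitrate outside the brackets (-1 each) → the complex ion is 1+.
Ligand charges: 1×H2O neutral; 1×Br = -1; 2×NH3 neutral; 1×acac = -1; sum -2.
Mo + (-2) = 1+ ⇒ Mo is +3.

+3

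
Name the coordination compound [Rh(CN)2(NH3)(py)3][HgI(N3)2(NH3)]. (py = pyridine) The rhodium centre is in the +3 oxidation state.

Both ions are complex: the cation is named first with the plain metal name, the anion second with the -ate form; each ion's ligands are alphabetised independently.
Rh is given as +3; the cation's ligand charges sum to -2, so the complex cation is 1+.
A 1:1 salt means the anion carries the equal and opposite charge, 1−.
Anion: ligand charges sum to -3; for the ion to be 1−, Hg = +2.

amminedicyanotris(pyridine)rhodium(III) amminediazidoiodomercurate(II)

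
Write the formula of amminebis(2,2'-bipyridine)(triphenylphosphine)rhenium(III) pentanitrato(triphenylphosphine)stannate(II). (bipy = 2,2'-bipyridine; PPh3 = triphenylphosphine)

[Re(bipy)2(NH3)(PPh3)][Sn(NO3)5(PPh3)]

Cation [Re…]: ligand charges 0, Re(III) ⇒ ion charge 3+.
Anion [Sn…]: ligand charges -5, Sn(II) ⇒ ion charge 3−.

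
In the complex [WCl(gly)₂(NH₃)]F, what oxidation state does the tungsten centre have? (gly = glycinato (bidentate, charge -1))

1 fluoride outside the brackets (-1 each) → the complex ion is 1+.
Ligand charges: 1×Cl = -1; 1×NH3 neutral; 2×gly = -2; sum -3.
W + (-3) = 1+ ⇒ W is +4.

+4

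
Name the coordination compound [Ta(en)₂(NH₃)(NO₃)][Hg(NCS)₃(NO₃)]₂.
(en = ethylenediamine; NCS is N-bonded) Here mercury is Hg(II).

amminebis(ethylenediamine)nitratotantalum(V) triisothiocyanatonitratomercurate(II)

Hg is given as +2; the anion's ligand charges sum to -4, so the complex anion is 2−.
With 2 anions per cation, the cation must be 2×2 = 4+.
Cation: ligand charges sum to -1; for the ion to be 4+, Ta = +5.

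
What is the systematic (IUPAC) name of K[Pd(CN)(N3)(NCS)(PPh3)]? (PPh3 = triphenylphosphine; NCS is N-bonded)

The 1 potassium counter-ion carries a total charge of +1, so each complex ion is 1−.
Ligand charges: 1×azido (-1 each), 1×cyano (-1 each), 1×triphenylphosphine (neutral), 1×isothiocyanato (-1 each); total -3. So Pd + (-3) = 1−, giving Pd = +2.
Ligands are named alphabetically: azido before cyano before isothiocyanato before triphenylphosphine.
The complex ion is anionic, so palladium takes the -ate form palladate(II).

potassium azidocyanoisothiocyanato(triphenylphosphine)palladate(II)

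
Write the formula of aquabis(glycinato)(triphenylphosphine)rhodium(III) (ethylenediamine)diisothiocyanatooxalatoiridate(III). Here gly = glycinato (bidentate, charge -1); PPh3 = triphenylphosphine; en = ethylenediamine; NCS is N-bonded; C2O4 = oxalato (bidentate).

Cation [Rh…]: ligand charges -2, Rh(III) ⇒ ion charge 1+.
Anion [Ir…]: ligand charges -4, Ir(III) ⇒ ion charge 1−.
One 1+ cation balances one 1− anion.

[Rh(gly)2(H2O)(PPh3)][Ir(C2O4)(en)(NCS)2]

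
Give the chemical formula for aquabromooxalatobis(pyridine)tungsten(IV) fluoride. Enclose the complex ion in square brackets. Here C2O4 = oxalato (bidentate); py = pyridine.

Ligands: 1 aqua (H2O, neutral), 1 bromo (Br, -1), 1 oxalato (C2O4, -2), 2 pyridine (py, neutral). Ligand charge sum = -3.
With W in oxidation state +4, the complex ion is [W...]^1+.
Charge balance with fluoride (-1) requires 1 complex ion per 1 fluoride.

[WBr(C2O4)(H2O)(py)2]F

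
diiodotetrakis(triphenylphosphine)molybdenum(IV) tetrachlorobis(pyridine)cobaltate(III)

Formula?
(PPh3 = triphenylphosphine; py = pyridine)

Cation [Mo…]: ligand charges -2, Mo(IV) ⇒ ion charge 2+.
Anion [Co…]: ligand charges -4, Co(III) ⇒ ion charge 1−.
One 2+ cation requires 2 of the 1− anion.

[MoI2(PPh3)4][CoCl4(py)2]2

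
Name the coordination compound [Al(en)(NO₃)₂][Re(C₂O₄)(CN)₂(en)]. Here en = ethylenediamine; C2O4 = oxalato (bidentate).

(ethylenediamine)dinitratoaluminium(III) dicyano(ethylenediamine)oxalatorhenate(III)

Both ions are complex: the cation is named first with the plain metal name, the anion second with the -ate form; each ion's ligands are alphabetised independently.
Aluminium is always +3 in its complexes; the cation's ligand charges sum to -2, so the complex cation is 1+.
A 1:1 salt means the anion carries the equal and opposite charge, 1−.
Anion: ligand charges sum to -4; for the ion to be 1−, Re = +3.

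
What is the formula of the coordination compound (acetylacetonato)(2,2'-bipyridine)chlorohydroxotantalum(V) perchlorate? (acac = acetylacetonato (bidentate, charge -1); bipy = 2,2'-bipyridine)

[Ta(acac)(bipy)Cl(OH)](ClO4)2

Ligands: 1 acetylacetonato (acac, -1), 1 chloro (Cl, -1), 1 2,2'-bipyridine (bipy, neutral), 1 hydroxo (OH, -1). Ligand charge sum = -3.
With Ta in oxidation state +5, the complex ion is [Ta...]^2+.
Charge balance with perchlorate (-1) requires 1 complex ion per 2 perchlorate.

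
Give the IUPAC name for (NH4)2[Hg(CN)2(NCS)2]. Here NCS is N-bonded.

The 2 ammonium counter-ions carry a total charge of +2, so each complex ion is 2−.
Ligand charges: 2×cyano (-1 each), 2×isothiocyanato (-1 each); total -4. So Hg + (-4) = 2−, giving Hg = +2.
The complex ion is anionic, so mercury takes the -ate form mercurate(II).

ammonium dicyanodiisothiocyanatomercurate(II)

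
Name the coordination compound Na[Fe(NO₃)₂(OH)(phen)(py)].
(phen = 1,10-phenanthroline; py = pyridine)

sodium hydroxodinitrato(1,10-phenanthroline)(pyridine)ferrate(II)

The 1 sodium counter-ion carries a total charge of +1, so each complex ion is 1−.
Ligand charges: 1×1,10-phenanthroline (neutral), 2×nitrato (-1 each), 1×pyridine (neutral), 1×hydroxo (-1 each); total -3. So Fe + (-3) = 1−, giving Fe = +2.
Ligands are named alphabetically: hydroxo before nitrato before phenanthroline before pyridine.
The complex ion is anionic, so iron takes the -ate form ferrate(II).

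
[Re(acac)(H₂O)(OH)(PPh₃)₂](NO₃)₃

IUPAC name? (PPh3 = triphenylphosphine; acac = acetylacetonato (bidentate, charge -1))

The 3 nitrate counter-ions carry a total charge of -3, so each complex ion is 3+.
Ligand charges: 2×triphenylphosphine (neutral), 1×acetylacetonato (-1 each), 1×aqua (neutral), 1×hydroxo (-1 each); total -2. So Re + (-2) = 3+, giving Re = +5.
Ligands are named alphabetically: acetylacetonato before aqua before hydroxo before triphenylphosphine.

(acetylacetonato)aquahydroxobis(triphenylphosphine)rhenium(V) nitrate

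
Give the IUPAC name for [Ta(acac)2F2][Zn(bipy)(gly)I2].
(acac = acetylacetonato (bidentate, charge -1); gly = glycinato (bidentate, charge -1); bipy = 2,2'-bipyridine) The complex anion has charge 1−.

bis(acetylacetonato)difluorotantalum(V) (2,2'-bipyridine)(glycinato)diiodozincate(II)

The complex anion is given as 1−; its ligand charges sum to -3, so Zn = +2.
A 1:1 salt means the cation carries the equal and opposite charge, 1+.
Cation: ligand charges sum to -4; for the ion to be 1+, Ta = +5.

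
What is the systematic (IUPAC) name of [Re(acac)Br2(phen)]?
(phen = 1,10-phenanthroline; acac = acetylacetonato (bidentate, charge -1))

There is no counter-ion, so the complex is neutral overall.
Ligand charges: 1×1,10-phenanthroline (neutral), 2×bromo (-1 each), 1×acetylacetonato (-1 each); total -3. So Re + (-3) = 0, giving Re = +3.
Ligands are named alphabetically: acetylacetonato before bromo before phenanthroline.

(acetylacetonato)dibromo(1,10-phenanthroline)rhenium(III)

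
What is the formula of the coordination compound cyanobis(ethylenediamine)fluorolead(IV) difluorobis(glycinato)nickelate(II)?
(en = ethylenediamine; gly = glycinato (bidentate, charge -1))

[Pb(CN)(en)2F][NiF2(gly)2]

Cation [Pb…]: ligand charges -2, Pb(IV) ⇒ ion charge 2+.
Anion [Ni…]: ligand charges -4, Ni(II) ⇒ ion charge 2−.
One 2+ cation balances one 2− anion.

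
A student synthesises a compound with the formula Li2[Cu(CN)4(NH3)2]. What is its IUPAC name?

lithium diamminetetracyanocuprate(II)

The 2 lithium counter-ions carry a total charge of +2, so each complex ion is 2−.
Ligand charges: 2×ammine (neutral), 4×cyano (-1 each); total -4. So Cu + (-4) = 2−, giving Cu = +2.
Ligands are named alphabetically: ammine before cyano.
The complex ion is anionic, so copper takes the -ate form cuprate(II).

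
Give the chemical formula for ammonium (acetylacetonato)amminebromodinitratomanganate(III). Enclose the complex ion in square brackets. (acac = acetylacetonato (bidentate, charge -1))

Ligands: 1 ammine (NH3, neutral), 1 acetylacetonato (acac, -1), 1 bromo (Br, -1), 2 nitrato (NO3, -1). Ligand charge sum = -4.
With Mn in oxidation state +3, the complex ion is [Mn...]^1−.
Charge balance with ammonium (+1) requires 1 complex ion per 1 ammonium.

NH4[Mn(acac)Br(NH3)(NO3)2]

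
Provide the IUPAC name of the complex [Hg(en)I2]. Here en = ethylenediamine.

There is no counter-ion, so the complex is neutral overall.
Ligand charges: 1×ethylenediamine (neutral), 2×iodo (-1 each); total -2. So Hg + (-2) = 0, giving Hg = +2.
Ligands are named alphabetically: ethylenediamine before iodo.

(ethylenediamine)diiodomercury(II)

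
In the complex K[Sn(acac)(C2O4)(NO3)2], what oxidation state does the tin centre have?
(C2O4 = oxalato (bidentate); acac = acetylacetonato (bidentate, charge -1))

+4

1 potassium outside the brackets (+1 each) → the complex ion is 1−.
Ligand charges: 1×C2O4 = -2; 2×NO3 = -2; 1×acac = -1; sum -5.
Sn + (-5) = 1− ⇒ Sn is +4.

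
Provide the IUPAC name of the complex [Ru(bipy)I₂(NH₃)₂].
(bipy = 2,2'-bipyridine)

There is no counter-ion, so the complex is neutral overall.
Ligand charges: 2×ammine (neutral), 1×2,2'-bipyridine (neutral), 2×iodo (-1 each); total -2. So Ru + (-2) = 0, giving Ru = +2.
Ligands are named alphabetically: ammine before bipyridine before iodo.

diammine(2,2'-bipyridine)diiodoruthenium(II)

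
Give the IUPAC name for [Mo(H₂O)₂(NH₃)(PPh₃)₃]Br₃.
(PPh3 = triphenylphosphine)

The 3 bromide counter-ions carry a total charge of -3, so each complex ion is 3+.
Ligand charges: 1×ammine (neutral), 3×triphenylphosphine (neutral), 2×aqua (neutral); total 0. So Mo + (0) = 3+, giving Mo = +3.
Ligands are named alphabetically: ammine before aqua before triphenylphosphine.

amminediaquatris(triphenylphosphine)molybdenum(III) bromide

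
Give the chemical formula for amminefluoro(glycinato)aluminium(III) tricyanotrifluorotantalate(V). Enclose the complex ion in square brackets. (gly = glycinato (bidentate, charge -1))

[AlF(gly)(NH3)][Ta(CN)3F3]

Cation [Al…]: ligand charges -2, Al(III) ⇒ ion charge 1+.
Anion [Ta…]: ligand charges -6, Ta(V) ⇒ ion charge 1−.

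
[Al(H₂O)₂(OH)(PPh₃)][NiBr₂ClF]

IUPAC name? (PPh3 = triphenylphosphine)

Aluminium is always +3 in its complexes; the cation's ligand charges sum to -1, so the complex cation is 2+.
A 1:1 salt means the anion carries the equal and opposite charge, 2−.
Anion: ligand charges sum to -4; for the ion to be 2−, Ni = +2.

diaquahydroxo(triphenylphosphine)aluminium(III) dibromochlorofluoronickelate(II)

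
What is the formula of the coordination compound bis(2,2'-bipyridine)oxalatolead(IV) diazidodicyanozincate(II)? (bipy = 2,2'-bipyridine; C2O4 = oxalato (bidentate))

Cation [Pb…]: ligand charges -2, Pb(IV) ⇒ ion charge 2+.
Anion [Zn…]: ligand charges -4, Zn(II) ⇒ ion charge 2−.
One 2+ cation balances one 2− anion.

[Pb(bipy)2(C2O4)][Zn(CN)2(N3)2]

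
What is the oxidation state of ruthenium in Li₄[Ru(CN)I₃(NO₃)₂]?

+2

4 lithium outside the brackets (+1 each) → the complex ion is 4−.
Ligand charges: 2×NO3 = -2; 1×CN = -1; 3×I = -3; sum -6.
Ru + (-6) = 4− ⇒ Ru is +2.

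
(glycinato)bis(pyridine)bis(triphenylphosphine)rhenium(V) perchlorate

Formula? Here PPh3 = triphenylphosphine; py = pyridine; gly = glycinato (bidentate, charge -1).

Ligands: 2 triphenylphosphine (PPh3, neutral), 2 pyridine (py, neutral), 1 glycinato (gly, -1). Ligand charge sum = -1.
Charge balance with perchlorate (-1) requires 1 complex ion per 4 perchlorate.

[Re(gly)(PPh3)2(py)2](ClO4)4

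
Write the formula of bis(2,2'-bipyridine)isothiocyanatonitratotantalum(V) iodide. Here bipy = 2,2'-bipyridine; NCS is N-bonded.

Ligands: 2 2,2'-bipyridine (bipy, neutral), 1 nitrato (NO3, -1), 1 isothiocyanato (NCS, -1). Ligand charge sum = -2.
With Ta in oxidation state +5, the complex ion is [Ta...]^3+.
Charge balance with iodide (-1) requires 1 complex ion per 3 iodide.

[Ta(bipy)2(NCS)(NO3)]I3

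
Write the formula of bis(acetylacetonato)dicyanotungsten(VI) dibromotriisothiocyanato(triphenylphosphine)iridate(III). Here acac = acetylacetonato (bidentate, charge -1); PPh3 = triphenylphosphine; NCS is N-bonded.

Cation [W…]: ligand charges -4, W(VI) ⇒ ion charge 2+.
Anion [Ir…]: ligand charges -5, Ir(III) ⇒ ion charge 2−.
One 2+ cation balances one 2− anion.

[W(acac)2(CN)2][IrBr2(NCS)3(PPh3)]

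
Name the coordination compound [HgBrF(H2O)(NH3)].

ammineaquabromofluoromercury(II)

There is no counter-ion, so the complex is neutral overall.
Ligand charges: 1×aqua (neutral), 1×ammine (neutral), 1×fluoro (-1 each), 1×bromo (-1 each); total -2. So Hg + (-2) = 0, giving Hg = +2.
Ligands are named alphabetically: ammine before aqua before bromo before fluoro.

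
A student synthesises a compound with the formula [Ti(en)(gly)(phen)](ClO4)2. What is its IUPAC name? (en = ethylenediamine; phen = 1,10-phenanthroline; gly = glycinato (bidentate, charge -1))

(ethylenediamine)(glycinato)(1,10-phenanthroline)titanium(III) perchlorate

The 2 perchlorate counter-ions carry a total charge of -2, so each complex ion is 2+.
Ligand charges: 1×ethylenediamine (neutral), 1×1,10-phenanthroline (neutral), 1×glycinato (-1 each); total -1. So Ti + (-1) = 2+, giving Ti = +3.
Ligands are named alphabetically: ethylenediamine before glycinato before phenanthroline.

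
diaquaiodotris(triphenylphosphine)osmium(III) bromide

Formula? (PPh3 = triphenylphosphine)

Ligands: 1 iodo (I, -1), 3 triphenylphosphine (PPh3, neutral), 2 aqua (H2O, neutral). Ligand charge sum = -1.
With Os in oxidation state +3, the complex ion is [Os...]^2+.
Charge balance with bromide (-1) requires 1 complex ion per 2 bromide.

[Os(H2O)2I(PPh3)3]Br2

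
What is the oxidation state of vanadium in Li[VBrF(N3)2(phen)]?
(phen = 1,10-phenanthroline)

1 lithium outside the brackets (+1 each) → the complex ion is 1−.
Ligand charges: 1×Br = -1; 1×F = -1; 2×N3 = -2; 1×phen neutral; sum -4.
V + (-4) = 1− ⇒ V is +3.

+3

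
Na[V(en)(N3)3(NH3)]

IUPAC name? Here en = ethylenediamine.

sodium amminetriazido(ethylenediamine)vanadate(II)

The 1 sodium counter-ion carries a total charge of +1, so each complex ion is 1−.
Ligand charges: 1×ammine (neutral), 3×azido (-1 each), 1×ethylenediamine (neutral); total -3. So V + (-3) = 1−, giving V = +2.
Ligands are named alphabetically: ammine before azido before ethylenediamine.
The complex ion is anionic, so vanadium takes the -ate form vanadate(II).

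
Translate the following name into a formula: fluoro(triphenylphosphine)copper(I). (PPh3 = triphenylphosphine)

Ligands: 1 triphenylphosphine (PPh3, neutral), 1 fluoro (F, -1). Ligand charge sum = -1.
With Cu in oxidation state +1, the complex ion is [Cu...].

[CuF(PPh3)]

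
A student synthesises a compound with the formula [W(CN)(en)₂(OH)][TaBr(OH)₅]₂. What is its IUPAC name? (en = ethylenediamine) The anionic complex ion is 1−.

Both ions are complex: the cation is named first with the plain metal name, the anion second with the -ate form; each ion's ligands are alphabetised independently.
The complex anion is given as 1−; its ligand charges sum to -6, so Ta = +5.
With 2 anions per cation, the cation must be 2×1 = 2+.
Cation: ligand charges sum to -2; for the ion to be 2+, W = +4.

cyanobis(ethylenediamine)hydroxotungsten(IV) bromopentahydroxotantalate(V)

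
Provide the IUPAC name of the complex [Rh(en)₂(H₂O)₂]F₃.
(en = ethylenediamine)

diaquabis(ethylenediamine)rhodium(III) fluoride

The 3 fluoride counter-ions carry a total charge of -3, so each complex ion is 3+.
Ligand charges: 2×aqua (neutral), 2×ethylenediamine (neutral); total 0. So Rh + (0) = 3+, giving Rh = +3.
Ligands are named alphabetically: aqua before ethylenediamine.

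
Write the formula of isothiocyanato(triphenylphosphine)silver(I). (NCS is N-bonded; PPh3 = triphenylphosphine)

Ligands: 1 isothiocyanato (NCS, -1), 1 triphenylphosphine (PPh3, neutral). Ligand charge sum = -1.
With Ag in oxidation state +1, the complex ion is [Ag...].

[Ag(NCS)(PPh3)]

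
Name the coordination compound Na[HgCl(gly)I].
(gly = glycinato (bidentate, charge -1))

sodium chloro(glycinato)iodomercurate(II)

The 1 sodium counter-ion carries a total charge of +1, so each complex ion is 1−.
Ligand charges: 1×chloro (-1 each), 1×iodo (-1 each), 1×glycinato (-1 each); total -3. So Hg + (-3) = 1−, giving Hg = +2.
The complex ion is anionic, so mercury takes the -ate form mercurate(II).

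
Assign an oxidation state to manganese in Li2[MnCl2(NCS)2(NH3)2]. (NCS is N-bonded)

2 lithium outside the brackets (+1 each) → the complex ion is 2−.
Ligand charges: 2×NCS = -2; 2×Cl = -2; 2×NH3 neutral; sum -4.
Mn + (-4) = 2− ⇒ Mn is +2.

+2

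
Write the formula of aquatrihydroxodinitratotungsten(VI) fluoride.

Ligands: 2 nitrato (NO3, -1), 1 aqua (H2O, neutral), 3 hydroxo (OH, -1). Ligand charge sum = -5.
Charge balance with fluoride (-1) requires 1 complex ion per 1 fluoride.

[W(H2O)(NO3)2(OH)3]F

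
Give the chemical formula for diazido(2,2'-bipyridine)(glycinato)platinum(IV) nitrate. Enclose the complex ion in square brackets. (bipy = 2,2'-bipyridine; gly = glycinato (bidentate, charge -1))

[Pt(bipy)(gly)(N3)2]NO3

Ligands: 1 2,2'-bipyridine (bipy, neutral), 1 glycinato (gly, -1), 2 azido (N3, -1). Ligand charge sum = -3.
With Pt in oxidation state +4, the complex ion is [Pt...]^1+.
Charge balance with nitrate (-1) requires 1 complex ion per 1 nitrate.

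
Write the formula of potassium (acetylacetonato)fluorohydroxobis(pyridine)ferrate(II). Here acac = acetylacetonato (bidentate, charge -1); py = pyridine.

Ligands: 1 acetylacetonato (acac, -1), 2 pyridine (py, neutral), 1 fluoro (F, -1), 1 hydroxo (OH, -1). Ligand charge sum = -3.
Charge balance with potassium (+1) requires 1 complex ion per 1 potassium.

K[Fe(acac)F(OH)(py)2]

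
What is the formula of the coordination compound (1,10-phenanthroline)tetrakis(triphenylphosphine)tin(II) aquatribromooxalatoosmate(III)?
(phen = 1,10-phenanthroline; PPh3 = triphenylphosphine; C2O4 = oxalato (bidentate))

[Sn(phen)(PPh3)4][OsBr3(C2O4)(H2O)]

Cation [Sn…]: ligand charges 0, Sn(II) ⇒ ion charge 2+.
Anion [Os…]: ligand charges -5, Os(III) ⇒ ion charge 2−.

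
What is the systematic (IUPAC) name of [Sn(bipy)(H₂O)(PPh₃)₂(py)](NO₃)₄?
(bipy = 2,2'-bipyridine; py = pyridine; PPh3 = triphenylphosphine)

The 4 nitrate counter-ions carry a total charge of -4, so each complex ion is 4+.
Ligand charges: 1×2,2'-bipyridine (neutral), 1×aqua (neutral), 1×pyridine (neutral), 2×triphenylphosphine (neutral); total 0. So Sn + (0) = 4+, giving Sn = +4.
Ligands are named alphabetically: aqua before bipyridine before pyridine before triphenylphosphine.

aqua(2,2'-bipyridine)(pyridine)bis(triphenylphosphine)tin(IV) nitrate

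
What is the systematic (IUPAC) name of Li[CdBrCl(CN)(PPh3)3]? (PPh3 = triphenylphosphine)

The 1 lithium counter-ion carries a total charge of +1, so each complex ion is 1−.
Ligand charges: 1×bromo (-1 each), 3×triphenylphosphine (neutral), 1×cyano (-1 each), 1×chloro (-1 each); total -3. So Cd + (-3) = 1−, giving Cd = +2.
Ligands are named alphabetically: bromo before chloro before cyano before triphenylphosphine.
The complex ion is anionic, so cadmium takes the -ate form cadmate(II).

lithium bromochlorocyanotris(triphenylphosphine)cadmate(II)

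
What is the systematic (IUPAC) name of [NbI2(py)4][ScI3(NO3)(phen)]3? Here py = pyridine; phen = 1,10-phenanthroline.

Scandium is always +3 in its complexes; the anion's ligand charges sum to -4, so the complex anion is 1−.
With 3 anions per cation, the cation must be 3×1 = 3+.
Cation: ligand charges sum to -2; for the ion to be 3+, Nb = +5.

diiodotetrakis(pyridine)niobium(V) triiodonitrato(1,10-phenanthroline)scandate(III)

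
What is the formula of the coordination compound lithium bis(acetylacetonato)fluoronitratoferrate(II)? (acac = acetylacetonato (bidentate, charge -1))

Li2[Fe(acac)2F(NO3)]

Ligands: 1 nitrato (NO3, -1), 1 fluoro (F, -1), 2 acetylacetonato (acac, -1). Ligand charge sum = -4.
With Fe in oxidation state +2, the complex ion is [Fe...]^2−.
Charge balance with lithium (+1) requires 1 complex ion per 2 lithium.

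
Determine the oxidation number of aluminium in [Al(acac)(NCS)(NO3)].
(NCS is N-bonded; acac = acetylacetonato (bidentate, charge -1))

+3

No counter-ion: the bracketed complex is neutral.
Ligand charges: 1×NO3 = -1; 1×NCS = -1; 1×acac = -1; sum -3.
Al + (-3) = 0 ⇒ Al is +3.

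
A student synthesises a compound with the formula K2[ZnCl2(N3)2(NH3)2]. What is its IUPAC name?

The 2 potassium counter-ions carry a total charge of +2, so each complex ion is 2−.
Ligand charges: 2×azido (-1 each), 2×chloro (-1 each), 2×ammine (neutral); total -4. So Zn + (-4) = 2−, giving Zn = +2.
Ligands are named alphabetically: ammine before azido before chloro.
The complex ion is anionic, so zinc takes the -ate form zincate(II).

potassium diamminediazidodichlorozincate(II)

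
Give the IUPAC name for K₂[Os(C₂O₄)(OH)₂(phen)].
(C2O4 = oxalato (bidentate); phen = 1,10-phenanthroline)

The 2 potassium counter-ions carry a total charge of +2, so each complex ion is 2−.
Ligand charges: 1×oxalato (-2 each), 1×1,10-phenanthroline (neutral), 2×hydroxo (-1 each); total -4. So Os + (-4) = 2−, giving Os = +2.
The complex ion is anionic, so osmium takes the -ate form osmate(II).

potassium dihydroxooxalato(1,10-phenanthroline)osmate(II)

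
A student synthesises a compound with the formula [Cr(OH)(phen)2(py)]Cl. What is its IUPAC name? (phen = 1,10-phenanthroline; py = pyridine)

The 1 chloride counter-ion carries a total charge of -1, so each complex ion is 1+.
Ligand charges: 1×hydroxo (-1 each), 2×1,10-phenanthroline (neutral), 1×pyridine (neutral); total -1. So Cr + (-1) = 1+, giving Cr = +2.
Ligands are named alphabetically: hydroxo before phenanthroline before pyridine.

hydroxobis(1,10-phenanthroline)(pyridine)chromium(II) chloride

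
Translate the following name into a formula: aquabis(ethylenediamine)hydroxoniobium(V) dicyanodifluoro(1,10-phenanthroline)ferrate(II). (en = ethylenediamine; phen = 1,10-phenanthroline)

Cation [Nb…]: ligand charges -1, Nb(V) ⇒ ion charge 4+.
Anion [Fe…]: ligand charges -4, Fe(II) ⇒ ion charge 2−.

[Nb(en)2(H2O)(OH)][Fe(CN)2F2(phen)]2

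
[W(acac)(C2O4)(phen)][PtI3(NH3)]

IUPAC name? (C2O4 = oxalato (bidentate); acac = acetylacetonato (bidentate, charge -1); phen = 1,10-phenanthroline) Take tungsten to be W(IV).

W is given as +4; the cation's ligand charges sum to -3, so the complex cation is 1+.
A 1:1 salt means the anion carries the equal and opposite charge, 1−.
Anion: ligand charges sum to -3; for the ion to be 1−, Pt = +2.

(acetylacetonato)oxalato(1,10-phenanthroline)tungsten(IV) amminetriiodoplatinate(II)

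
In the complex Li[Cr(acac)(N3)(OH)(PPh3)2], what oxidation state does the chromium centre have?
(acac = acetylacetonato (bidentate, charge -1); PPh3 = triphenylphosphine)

+2

1 lithium outside the brackets (+1 each) → the complex ion is 1−.
Ligand charges: 1×acac = -1; 2×PPh3 neutral; 1×N3 = -1; 1×OH = -1; sum -3.
Cr + (-3) = 1− ⇒ Cr is +2.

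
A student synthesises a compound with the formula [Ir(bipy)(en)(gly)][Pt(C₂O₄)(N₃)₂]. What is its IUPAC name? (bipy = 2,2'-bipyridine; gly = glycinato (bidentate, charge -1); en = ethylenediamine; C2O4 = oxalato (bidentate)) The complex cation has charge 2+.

(2,2'-bipyridine)(ethylenediamine)(glycinato)iridium(III) diazidooxalatoplatinate(II)

The complex cation is given as 2+; its ligand charges sum to -1, so Ir = +3.
A 1:1 salt means the anion carries the equal and opposite charge, 2−.
Anion: ligand charges sum to -4; for the ion to be 2−, Pt = +2.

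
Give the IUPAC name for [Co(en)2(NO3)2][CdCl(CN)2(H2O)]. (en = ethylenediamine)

bis(ethylenediamine)dinitratocobalt(III) aquachlorodicyanocadmate(II)

Both ions are complex: the cation is named first with the plain metal name, the anion second with the -ate form; each ion's ligands are alphabetised independently.
Cadmium is always +2 in its complexes; the anion's ligand charges sum to -3, so the complex anion is 1−.
A 1:1 salt means the cation carries the equal and opposite charge, 1+.
Cation: ligand charges sum to -2; for the ion to be 1+, Co = +3.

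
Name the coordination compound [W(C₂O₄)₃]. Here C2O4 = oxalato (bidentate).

There is no counter-ion, so the complex is neutral overall.
Ligand charges: 3×oxalato (-2 each); total -6. So W + (-6) = 0, giving W = +6.

trioxalatotungsten(VI)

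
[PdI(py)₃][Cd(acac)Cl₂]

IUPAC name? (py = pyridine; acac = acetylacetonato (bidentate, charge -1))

Both ions are complex: the cation is named first with the plain metal name, the anion second with the -ate form; each ion's ligands are alphabetised independently.
Cadmium is always +2 in its complexes; the anion's ligand charges sum to -3, so the complex anion is 1−.
A 1:1 salt means the cation carries the equal and opposite charge, 1+.
Cation: ligand charges sum to -1; for the ion to be 1+, Pd = +2.

iodotris(pyridine)palladium(II) (acetylacetonato)dichlorocadmate(II)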